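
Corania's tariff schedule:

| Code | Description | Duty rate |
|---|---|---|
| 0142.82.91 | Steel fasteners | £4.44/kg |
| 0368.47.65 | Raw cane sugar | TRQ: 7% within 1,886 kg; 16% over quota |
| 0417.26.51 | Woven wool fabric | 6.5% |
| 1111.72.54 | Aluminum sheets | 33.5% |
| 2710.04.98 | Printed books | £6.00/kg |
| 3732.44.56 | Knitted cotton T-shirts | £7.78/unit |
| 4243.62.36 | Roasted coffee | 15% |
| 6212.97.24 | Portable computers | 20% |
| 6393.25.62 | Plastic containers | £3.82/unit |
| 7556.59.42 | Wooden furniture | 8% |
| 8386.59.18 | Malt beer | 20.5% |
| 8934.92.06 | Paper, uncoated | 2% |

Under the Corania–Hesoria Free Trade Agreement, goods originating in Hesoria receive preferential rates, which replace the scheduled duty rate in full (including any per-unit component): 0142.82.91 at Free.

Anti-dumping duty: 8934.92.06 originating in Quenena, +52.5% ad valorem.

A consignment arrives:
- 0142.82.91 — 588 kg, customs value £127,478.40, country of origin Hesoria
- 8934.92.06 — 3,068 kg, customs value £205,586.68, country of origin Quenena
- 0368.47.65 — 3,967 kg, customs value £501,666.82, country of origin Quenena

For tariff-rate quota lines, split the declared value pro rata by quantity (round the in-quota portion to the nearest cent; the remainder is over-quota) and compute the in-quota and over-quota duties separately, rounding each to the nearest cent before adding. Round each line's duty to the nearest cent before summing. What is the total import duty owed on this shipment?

£170,846.11

Line 1 (0142.82.91, Hesoria, 588 kg, £127,478.40):
Base rate for 0142.82.91 is £4.44/kg.
Origin Hesoria qualifies under the Corania–Hesoria agreement and 0142.82.91 is covered: preferential rate Free applies instead.
Duty = £127,478.40 × 0% = £0.00.
Line 2 (8934.92.06, Quenena, 3,068 kg, £205,586.68):
Base rate for 8934.92.06 is 2%.
Additional duty on 8934.92.06 from Quenena: +52.5%. Applied ad valorem rate: 2% + 52.5% = 54.5%.
Duty = £205,586.68 × 54.5% = £112,044.74.
Line 3 (0368.47.65, Quenena, 3,967 kg, £501,666.82):
Code 0368.47.65 is under a tariff-rate quota (threshold 1,886 kg). In-quota: 1,886 kg at 7%; over-quota: 2,081 kg at 16%.
Pro-rata value split: in-quota = £501,666.82 × 1,886/3,967 = £238,503.56; over-quota = £501,666.82 − £238,503.56 = £263,163.26.
In-quota duty = £238,503.56 × 7% = £16,695.25. Over-quota duty = £263,163.26 × 16% = £42,106.12.
Line duty = £16,695.25 + £42,106.12 = £58,801.37.
Total = £0.00 + £112,044.74 + £58,801.37 = £170,846.11.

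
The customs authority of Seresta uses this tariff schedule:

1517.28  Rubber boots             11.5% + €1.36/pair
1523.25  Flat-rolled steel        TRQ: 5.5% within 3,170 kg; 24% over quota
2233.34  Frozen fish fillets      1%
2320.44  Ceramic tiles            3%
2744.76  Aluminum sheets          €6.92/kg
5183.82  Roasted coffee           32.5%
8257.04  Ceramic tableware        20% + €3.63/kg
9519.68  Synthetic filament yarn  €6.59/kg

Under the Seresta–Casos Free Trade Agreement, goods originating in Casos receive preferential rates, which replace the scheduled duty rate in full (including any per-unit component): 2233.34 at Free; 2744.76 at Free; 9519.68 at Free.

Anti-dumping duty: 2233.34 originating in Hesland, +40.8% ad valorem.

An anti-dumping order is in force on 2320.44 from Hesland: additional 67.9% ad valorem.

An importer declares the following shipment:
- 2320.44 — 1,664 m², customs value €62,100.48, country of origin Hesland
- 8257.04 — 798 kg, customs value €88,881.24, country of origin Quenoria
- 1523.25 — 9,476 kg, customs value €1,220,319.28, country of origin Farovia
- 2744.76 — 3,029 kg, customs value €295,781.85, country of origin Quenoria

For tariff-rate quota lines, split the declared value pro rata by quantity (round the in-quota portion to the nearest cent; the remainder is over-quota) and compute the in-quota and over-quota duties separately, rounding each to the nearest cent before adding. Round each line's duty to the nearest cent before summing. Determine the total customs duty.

Line 1 (2320.44, Hesland, 1,664 m², €62,100.48):
Base rate for 2320.44 is 3%.
Additional duty on 2320.44 from Hesland: +67.9%. Applied ad valorem rate: 3% + 67.9% = 70.9%.
Duty = €62,100.48 × 70.9% = €44,029.24.
Line 2 (8257.04, Quenoria, 798 kg, €88,881.24):
Base rate for 8257.04 is 20% + €3.63/kg.
Duty = €88,881.24 × 20% + 798 × €3.63 = €20,672.99.
Line 3 (1523.25, Farovia, 9,476 kg, €1,220,319.28):
Code 1523.25 is under a tariff-rate quota (threshold 3,170 kg). In-quota: 3,170 kg at 5.5%; over-quota: 6,306 kg at 24%.
Pro-rata value split: in-quota = €1,220,319.28 × 3,170/9,476 = €408,232.60; over-quota = €1,220,319.28 − €408,232.60 = €812,086.68.
In-quota duty = €408,232.60 × 5.5% = €22,452.79. Over-quota duty = €812,086.68 × 24% = €194,900.80.
Line duty = €22,452.79 + €194,900.80 = €217,353.59.
Line 4 (2744.76, Quenoria, 3,029 kg, €295,781.85):
Base rate for 2744.76 is €6.92/kg.
2744.76 has an FTA preferential rate, but origin Quenoria is not Casos; base rate stands.
Duty = 3,029 × €6.92 = €20,960.68.
Total = €44,029.24 + €20,672.99 + €217,353.59 + €20,960.68 = €303,016.50.

€303,016.50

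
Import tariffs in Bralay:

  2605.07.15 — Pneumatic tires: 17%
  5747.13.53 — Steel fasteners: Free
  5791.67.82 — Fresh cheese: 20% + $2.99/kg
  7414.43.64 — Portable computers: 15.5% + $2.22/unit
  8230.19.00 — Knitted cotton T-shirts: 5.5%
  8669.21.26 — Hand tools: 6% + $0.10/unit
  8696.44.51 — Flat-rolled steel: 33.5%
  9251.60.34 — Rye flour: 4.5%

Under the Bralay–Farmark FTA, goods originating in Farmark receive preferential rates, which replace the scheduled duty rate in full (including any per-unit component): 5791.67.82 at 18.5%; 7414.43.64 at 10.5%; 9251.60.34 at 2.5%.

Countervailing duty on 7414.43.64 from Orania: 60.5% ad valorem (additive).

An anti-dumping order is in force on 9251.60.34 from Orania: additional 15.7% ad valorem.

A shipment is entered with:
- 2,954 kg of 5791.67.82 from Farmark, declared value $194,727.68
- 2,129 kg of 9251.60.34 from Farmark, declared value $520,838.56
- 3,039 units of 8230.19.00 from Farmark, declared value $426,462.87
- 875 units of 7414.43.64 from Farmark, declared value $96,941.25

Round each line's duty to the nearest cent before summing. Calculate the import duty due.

Line 1 (5791.67.82, Farmark, 2,954 kg, $194,727.68):
Base rate for 5791.67.82 is 20% + $2.99/kg.
Origin Farmark qualifies under the Bralay–Farmark agreement and 5791.67.82 is covered: preferential rate 18.5% applies instead.
Duty = $194,727.68 × 18.5% = $36,024.62.
Line 2 (9251.60.34, Farmark, 2,129 kg, $520,838.56):
Base rate for 9251.60.34 is 4.5%.
Origin Farmark qualifies under the Bralay–Farmark agreement and 9251.60.34 is covered: preferential rate 2.5% applies instead.
The additional-duty order on 9251.60.34 targets Orania, not Farmark; it does not apply.
Duty = $520,838.56 × 2.5% = $13,020.96.
Line 3 (8230.19.00, Farmark, 3,039 units, $426,462.87):
Base rate for 8230.19.00 is 5.5%.
Origin Farmark is the FTA partner but 8230.19.00 is not on the preference list; base rate stands.
Duty = $426,462.87 × 5.5% = $23,455.46.
Line 4 (7414.43.64, Farmark, 875 units, $96,941.25):
Base rate for 7414.43.64 is 15.5% + $2.22/unit.
Origin Farmark qualifies under the Bralay–Farmark agreement and 7414.43.64 is covered: preferential rate 10.5% applies instead.
The additional-duty order on 7414.43.64 targets Orania, not Farmark; it does not apply.
Duty = $96,941.25 × 10.5% = $10,178.83.
Total = $36,024.62 + $13,020.96 + $23,455.46 + $10,178.83 = $82,679.87.

$82,679.87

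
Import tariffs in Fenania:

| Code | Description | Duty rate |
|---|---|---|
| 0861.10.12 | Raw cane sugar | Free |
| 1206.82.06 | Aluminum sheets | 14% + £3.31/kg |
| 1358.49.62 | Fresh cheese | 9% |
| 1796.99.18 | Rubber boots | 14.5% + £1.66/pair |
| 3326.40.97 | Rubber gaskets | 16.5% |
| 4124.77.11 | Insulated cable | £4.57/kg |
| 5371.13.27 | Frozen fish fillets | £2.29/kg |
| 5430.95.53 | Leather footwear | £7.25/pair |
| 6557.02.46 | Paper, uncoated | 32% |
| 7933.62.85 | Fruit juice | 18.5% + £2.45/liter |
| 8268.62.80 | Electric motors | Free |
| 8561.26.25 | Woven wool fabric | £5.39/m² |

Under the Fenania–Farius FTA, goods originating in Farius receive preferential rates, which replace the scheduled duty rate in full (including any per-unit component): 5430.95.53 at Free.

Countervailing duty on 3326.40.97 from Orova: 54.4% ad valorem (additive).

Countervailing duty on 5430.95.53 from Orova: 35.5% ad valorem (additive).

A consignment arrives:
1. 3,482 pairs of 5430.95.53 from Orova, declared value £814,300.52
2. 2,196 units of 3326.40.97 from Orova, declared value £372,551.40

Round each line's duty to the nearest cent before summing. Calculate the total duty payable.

Line 1 (5430.95.53, Orova, 3,482 pairs, £814,300.52):
Base rate for 5430.95.53 is £7.25/pair.
5430.95.53 has an FTA preferential rate, but origin Orova is not Farius; base rate stands.
Additional duty on 5430.95.53 from Orova: +35.5% ad valorem. Applied ad valorem rate = 35.5%.
Duty = £814,300.52 × 35.5% + 3,482 × £7.25 = £314,321.18.
Line 2 (3326.40.97, Orova, 2,196 units, £372,551.40):
Base rate for 3326.40.97 is 16.5%.
Additional duty on 3326.40.97 from Orova: +54.4%. Applied ad valorem rate: 16.5% + 54.4% = 70.9%.
Duty = £372,551.40 × 70.9% = £264,138.94.
Total = £314,321.18 + £264,138.94 = £578,460.12.

£578,460.12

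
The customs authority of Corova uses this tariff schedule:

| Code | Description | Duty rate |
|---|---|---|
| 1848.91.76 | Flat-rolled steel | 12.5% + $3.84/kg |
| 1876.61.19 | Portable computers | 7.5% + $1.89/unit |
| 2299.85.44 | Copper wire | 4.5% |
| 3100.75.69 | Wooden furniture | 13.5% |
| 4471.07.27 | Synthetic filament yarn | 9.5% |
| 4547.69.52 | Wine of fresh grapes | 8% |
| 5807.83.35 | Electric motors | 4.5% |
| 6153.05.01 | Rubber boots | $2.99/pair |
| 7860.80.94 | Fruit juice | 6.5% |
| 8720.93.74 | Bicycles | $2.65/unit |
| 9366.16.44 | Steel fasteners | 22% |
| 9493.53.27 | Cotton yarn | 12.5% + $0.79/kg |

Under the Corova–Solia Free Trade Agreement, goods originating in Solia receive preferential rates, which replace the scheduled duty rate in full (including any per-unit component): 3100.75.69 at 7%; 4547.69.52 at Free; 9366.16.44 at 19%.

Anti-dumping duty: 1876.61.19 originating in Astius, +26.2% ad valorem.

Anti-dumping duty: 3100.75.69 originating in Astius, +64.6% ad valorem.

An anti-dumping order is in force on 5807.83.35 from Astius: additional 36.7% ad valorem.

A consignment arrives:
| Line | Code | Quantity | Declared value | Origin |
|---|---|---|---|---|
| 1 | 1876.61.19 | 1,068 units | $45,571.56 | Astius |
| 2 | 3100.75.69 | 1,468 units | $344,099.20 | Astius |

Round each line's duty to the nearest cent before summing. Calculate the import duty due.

Line 1 (1876.61.19, Astius, 1,068 units, $45,571.56):
Base rate for 1876.61.19 is 7.5% + $1.89/unit.
Additional duty on 1876.61.19 from Astius: +26.2%. Applied ad valorem rate: 7.5% + 26.2% = 33.7%.
Duty = $45,571.56 × 33.7% + 1,068 × $1.89 = $17,376.14.
Line 2 (3100.75.69, Astius, 1,468 units, $344,099.20):
Base rate for 3100.75.69 is 13.5%.
3100.75.69 has an FTA preferential rate, but origin Astius is not Solia; base rate stands.
Additional duty on 3100.75.69 from Astius: +64.6%. Applied ad valorem rate: 13.5% + 64.6% = 78.1%.
Duty = $344,099.20 × 78.1% = $268,741.48.
Total = $17,376.14 + $268,741.48 = $286,117.62.

$286,117.62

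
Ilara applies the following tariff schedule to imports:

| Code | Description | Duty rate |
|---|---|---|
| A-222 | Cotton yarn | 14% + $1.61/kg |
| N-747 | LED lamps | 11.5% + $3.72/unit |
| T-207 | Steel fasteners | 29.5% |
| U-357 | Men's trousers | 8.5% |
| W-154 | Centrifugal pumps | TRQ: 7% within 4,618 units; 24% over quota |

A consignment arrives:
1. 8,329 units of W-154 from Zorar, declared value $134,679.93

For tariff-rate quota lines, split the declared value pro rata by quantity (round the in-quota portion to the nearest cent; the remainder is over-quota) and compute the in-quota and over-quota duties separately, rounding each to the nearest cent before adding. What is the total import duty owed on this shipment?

$19,628.76

Line 1 (W-154, Zorar, 8,329 units, $134,679.93):
Code W-154 is under a tariff-rate quota (threshold 4,618 units). In-quota: 4,618 units at 7%; over-quota: 3,711 units at 24%.
Pro-rata value split: in-quota = $134,679.93 × 4,618/8,329 = $74,673.06; over-quota = $134,679.93 − $74,673.06 = $60,006.87.
In-quota duty = $74,673.06 × 7% = $5,227.11. Over-quota duty = $60,006.87 × 24% = $14,401.65.
Line duty = $5,227.11 + $14,401.65 = $19,628.76.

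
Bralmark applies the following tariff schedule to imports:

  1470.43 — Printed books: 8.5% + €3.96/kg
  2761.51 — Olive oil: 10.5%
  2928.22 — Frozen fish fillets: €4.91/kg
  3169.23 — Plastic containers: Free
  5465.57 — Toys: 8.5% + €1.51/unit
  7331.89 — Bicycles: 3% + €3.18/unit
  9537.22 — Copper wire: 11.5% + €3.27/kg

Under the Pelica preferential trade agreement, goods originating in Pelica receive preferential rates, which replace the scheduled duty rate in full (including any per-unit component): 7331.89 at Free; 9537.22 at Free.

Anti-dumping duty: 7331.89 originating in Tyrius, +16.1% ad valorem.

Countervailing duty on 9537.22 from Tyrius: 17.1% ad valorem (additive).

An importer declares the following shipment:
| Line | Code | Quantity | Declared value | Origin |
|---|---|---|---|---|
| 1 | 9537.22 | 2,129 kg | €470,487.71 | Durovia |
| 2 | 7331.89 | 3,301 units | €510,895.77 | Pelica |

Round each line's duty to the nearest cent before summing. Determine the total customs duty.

Line 1 (9537.22, Durovia, 2,129 kg, €470,487.71):
Base rate for 9537.22 is 11.5% + €3.27/kg.
9537.22 has an FTA preferential rate, but origin Durovia is not Pelica; base rate stands.
The additional-duty order on 9537.22 targets Tyrius, not Durovia; it does not apply.
Duty = €470,487.71 × 11.5% + 2,129 × €3.27 = €61,067.92.
Line 2 (7331.89, Pelica, 3,301 units, €510,895.77):
Base rate for 7331.89 is 3% + €3.18/unit.
Origin Pelica qualifies under the Bralmark–Pelica agreement and 7331.89 is covered: preferential rate Free applies instead.
The additional-duty order on 7331.89 targets Tyrius, not Pelica; it does not apply.
Duty = €510,895.77 × 0% = €0.00.
Total = €61,067.92 + €0.00 = €61,067.92.

€61,067.92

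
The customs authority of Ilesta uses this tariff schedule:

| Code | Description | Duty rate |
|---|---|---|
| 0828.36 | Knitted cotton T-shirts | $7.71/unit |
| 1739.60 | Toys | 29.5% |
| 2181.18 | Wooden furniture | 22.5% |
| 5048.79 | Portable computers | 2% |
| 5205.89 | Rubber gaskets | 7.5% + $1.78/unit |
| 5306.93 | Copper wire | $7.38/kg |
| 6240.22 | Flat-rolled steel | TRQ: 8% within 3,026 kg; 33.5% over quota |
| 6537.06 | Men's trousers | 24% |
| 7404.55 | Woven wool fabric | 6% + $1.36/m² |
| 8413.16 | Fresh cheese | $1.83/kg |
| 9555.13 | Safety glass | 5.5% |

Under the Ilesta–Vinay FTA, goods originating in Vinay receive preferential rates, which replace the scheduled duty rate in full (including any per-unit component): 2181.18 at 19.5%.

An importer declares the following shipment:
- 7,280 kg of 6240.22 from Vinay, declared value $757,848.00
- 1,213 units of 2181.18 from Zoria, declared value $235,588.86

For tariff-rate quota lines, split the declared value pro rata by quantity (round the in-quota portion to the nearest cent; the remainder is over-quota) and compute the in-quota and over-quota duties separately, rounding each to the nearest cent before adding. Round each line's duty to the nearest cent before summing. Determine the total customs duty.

$226,559.89

Line 1 (6240.22, Vinay, 7,280 kg, $757,848.00):
Code 6240.22 is under a tariff-rate quota (threshold 3,026 kg). In-quota: 3,026 kg at 8%; over-quota: 4,254 kg at 33.5%.
Pro-rata value split: in-quota = $757,848.00 × 3,026/7,280 = $315,006.60; over-quota = $757,848.00 − $315,006.60 = $442,841.40.
In-quota duty = $315,006.60 × 8% = $25,200.53. Over-quota duty = $442,841.40 × 33.5% = $148,351.87.
Line duty = $25,200.53 + $148,351.87 = $173,552.40.
Line 2 (2181.18, Zoria, 1,213 units, $235,588.86):
Base rate for 2181.18 is 22.5%.
2181.18 has an FTA preferential rate, but origin Zoria is not Vinay; base rate stands.
Duty = $235,588.86 × 22.5% = $53,007.49.
Total = $173,552.40 + $53,007.49 = $226,559.89.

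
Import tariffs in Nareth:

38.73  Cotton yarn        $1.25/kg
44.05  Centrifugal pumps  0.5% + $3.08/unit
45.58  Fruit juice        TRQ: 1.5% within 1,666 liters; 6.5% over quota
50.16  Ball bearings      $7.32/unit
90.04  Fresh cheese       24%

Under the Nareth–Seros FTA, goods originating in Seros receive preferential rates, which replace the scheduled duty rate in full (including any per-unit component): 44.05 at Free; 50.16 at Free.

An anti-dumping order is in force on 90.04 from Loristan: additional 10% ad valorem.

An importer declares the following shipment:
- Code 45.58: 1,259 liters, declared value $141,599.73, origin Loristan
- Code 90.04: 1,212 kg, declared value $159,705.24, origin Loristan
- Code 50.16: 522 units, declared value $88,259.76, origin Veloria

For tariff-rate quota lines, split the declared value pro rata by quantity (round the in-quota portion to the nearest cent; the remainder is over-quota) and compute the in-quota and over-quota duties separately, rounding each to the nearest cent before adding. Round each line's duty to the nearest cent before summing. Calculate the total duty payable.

$60,244.82

Line 1 (45.58, Loristan, 1,259 liters, $141,599.73):
Code 45.58 is under a tariff-rate quota (threshold 1,666 liters). Quantity 1,259 liters is within the quota, so the in-quota rate 1.5% applies to the full value.
Duty = $141,599.73 × 1.5% = $2,124.00.
Line 2 (90.04, Loristan, 1,212 kg, $159,705.24):
Base rate for 90.04 is 24%.
Additional duty on 90.04 from Loristan: +10%. Applied ad valorem rate: 24% + 10% = 34%.
Duty = $159,705.24 × 34% = $54,299.78.
Line 3 (50.16, Veloria, 522 units, $88,259.76):
Base rate for 50.16 is $7.32/unit.
50.16 has an FTA preferential rate, but origin Veloria is not Seros; base rate stands.
Duty = 522 × $7.32 = $3,821.04.
Total = $2,124.00 + $54,299.78 + $3,821.04 = $60,244.82.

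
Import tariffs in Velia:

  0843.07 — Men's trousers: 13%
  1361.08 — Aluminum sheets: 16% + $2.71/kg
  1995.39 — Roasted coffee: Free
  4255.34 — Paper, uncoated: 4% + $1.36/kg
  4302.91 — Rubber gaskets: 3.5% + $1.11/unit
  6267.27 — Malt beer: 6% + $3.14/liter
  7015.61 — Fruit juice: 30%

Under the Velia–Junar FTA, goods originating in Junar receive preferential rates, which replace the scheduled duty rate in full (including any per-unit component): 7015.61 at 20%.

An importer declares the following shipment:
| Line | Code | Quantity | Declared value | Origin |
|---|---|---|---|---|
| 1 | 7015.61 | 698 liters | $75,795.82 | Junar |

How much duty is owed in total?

$15,159.16

Line 1 (7015.61, Junar, 698 liters, $75,795.82):
Base rate for 7015.61 is 30%.
Origin Junar qualifies under the Velia–Junar agreement and 7015.61 is covered: preferential rate 20% applies instead.
Duty = $75,795.82 × 20% = $15,159.16.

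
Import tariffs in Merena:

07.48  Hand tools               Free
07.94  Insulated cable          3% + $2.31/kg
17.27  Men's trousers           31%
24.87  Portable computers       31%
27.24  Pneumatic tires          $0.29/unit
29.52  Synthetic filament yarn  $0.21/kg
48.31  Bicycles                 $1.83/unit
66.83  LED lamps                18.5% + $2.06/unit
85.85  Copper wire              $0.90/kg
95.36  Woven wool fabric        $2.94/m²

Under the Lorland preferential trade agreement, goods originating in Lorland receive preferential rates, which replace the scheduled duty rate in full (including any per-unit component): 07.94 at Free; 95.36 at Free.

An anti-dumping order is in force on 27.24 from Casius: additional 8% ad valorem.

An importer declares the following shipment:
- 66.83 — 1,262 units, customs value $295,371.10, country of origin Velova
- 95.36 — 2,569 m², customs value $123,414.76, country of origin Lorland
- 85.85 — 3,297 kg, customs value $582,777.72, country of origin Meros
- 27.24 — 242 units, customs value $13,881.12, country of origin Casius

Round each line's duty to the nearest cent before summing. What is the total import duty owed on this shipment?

$61,391.34

Line 1 (66.83, Velova, 1,262 units, $295,371.10):
Base rate for 66.83 is 18.5% + $2.06/unit.
Duty = $295,371.10 × 18.5% + 1,262 × $2.06 = $57,243.37.
Line 2 (95.36, Lorland, 2,569 m², $123,414.76):
Base rate for 95.36 is $2.94/m².
Origin Lorland qualifies under the Merena–Lorland agreement and 95.36 is covered: preferential rate Free applies instead.
Duty = $123,414.76 × 0% = $0.00.
Line 3 (85.85, Meros, 3,297 kg, $582,777.72):
Base rate for 85.85 is $0.90/kg.
Duty = 3,297 × $0.90 = $2,967.30.
Line 4 (27.24, Casius, 242 units, $13,881.12):
Base rate for 27.24 is $0.29/unit.
Additional duty on 27.24 from Casius: +8% ad valorem. Applied ad valorem rate = 8%.
Duty = $13,881.12 × 8% + 242 × $0.29 = $1,180.67.
Total = $57,243.37 + $0.00 + $2,967.30 + $1,180.67 = $61,391.34.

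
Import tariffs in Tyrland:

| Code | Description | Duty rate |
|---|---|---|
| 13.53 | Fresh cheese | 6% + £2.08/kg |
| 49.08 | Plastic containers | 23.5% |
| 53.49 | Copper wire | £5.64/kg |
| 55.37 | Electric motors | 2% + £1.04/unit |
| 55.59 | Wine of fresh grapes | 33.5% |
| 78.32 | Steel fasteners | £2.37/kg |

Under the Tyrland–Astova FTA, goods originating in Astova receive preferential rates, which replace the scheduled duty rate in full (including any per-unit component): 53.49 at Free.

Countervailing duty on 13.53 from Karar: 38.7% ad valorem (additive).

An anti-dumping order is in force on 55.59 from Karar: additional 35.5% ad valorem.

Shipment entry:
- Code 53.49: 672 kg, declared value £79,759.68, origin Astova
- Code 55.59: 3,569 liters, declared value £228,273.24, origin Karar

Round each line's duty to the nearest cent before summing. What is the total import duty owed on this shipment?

Line 1 (53.49, Astova, 672 kg, £79,759.68):
Base rate for 53.49 is £5.64/kg.
Origin Astova qualifies under the Tyrland–Astova agreement and 53.49 is covered: preferential rate Free applies instead.
Duty = £79,759.68 × 0% = £0.00.
Line 2 (55.59, Karar, 3,569 liters, £228,273.24):
Base rate for 55.59 is 33.5%.
Additional duty on 55.59 from Karar: +35.5%. Applied ad valorem rate: 33.5% + 35.5% = 69%.
Duty = £228,273.24 × 69% = £157,508.54.
Total = £0.00 + £157,508.54 = £157,508.54.

£157,508.54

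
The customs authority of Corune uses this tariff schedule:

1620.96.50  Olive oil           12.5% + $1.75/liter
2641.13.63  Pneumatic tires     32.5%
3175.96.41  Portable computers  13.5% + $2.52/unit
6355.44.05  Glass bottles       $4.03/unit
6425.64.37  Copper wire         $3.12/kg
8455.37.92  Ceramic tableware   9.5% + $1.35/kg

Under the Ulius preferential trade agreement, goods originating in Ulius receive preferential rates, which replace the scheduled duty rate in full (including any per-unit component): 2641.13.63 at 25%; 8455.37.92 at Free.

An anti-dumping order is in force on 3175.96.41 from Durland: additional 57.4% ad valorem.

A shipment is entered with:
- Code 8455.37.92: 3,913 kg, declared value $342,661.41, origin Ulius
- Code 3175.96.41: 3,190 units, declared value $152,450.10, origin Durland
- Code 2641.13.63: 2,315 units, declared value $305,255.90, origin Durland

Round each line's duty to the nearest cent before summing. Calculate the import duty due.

$215,334.09

Line 1 (8455.37.92, Ulius, 3,913 kg, $342,661.41):
Base rate for 8455.37.92 is 9.5% + $1.35/kg.
Origin Ulius qualifies under the Corune–Ulius agreement and 8455.37.92 is covered: preferential rate Free applies instead.
Duty = $342,661.41 × 0% = $0.00.
Line 2 (3175.96.41, Durland, 3,190 units, $152,450.10):
Base rate for 3175.96.41 is 13.5% + $2.52/unit.
Additional duty on 3175.96.41 from Durland: +57.4%. Applied ad valorem rate: 13.5% + 57.4% = 70.9%.
Duty = $152,450.10 × 70.9% + 3,190 × $2.52 = $116,125.92.
Line 3 (2641.13.63, Durland, 2,315 units, $305,255.90):
Base rate for 2641.13.63 is 32.5%.
2641.13.63 has an FTA preferential rate, but origin Durland is not Ulius; base rate stands.
Duty = $305,255.90 × 32.5% = $99,208.17.
Total = $0.00 + $116,125.92 + $99,208.17 = $215,334.09.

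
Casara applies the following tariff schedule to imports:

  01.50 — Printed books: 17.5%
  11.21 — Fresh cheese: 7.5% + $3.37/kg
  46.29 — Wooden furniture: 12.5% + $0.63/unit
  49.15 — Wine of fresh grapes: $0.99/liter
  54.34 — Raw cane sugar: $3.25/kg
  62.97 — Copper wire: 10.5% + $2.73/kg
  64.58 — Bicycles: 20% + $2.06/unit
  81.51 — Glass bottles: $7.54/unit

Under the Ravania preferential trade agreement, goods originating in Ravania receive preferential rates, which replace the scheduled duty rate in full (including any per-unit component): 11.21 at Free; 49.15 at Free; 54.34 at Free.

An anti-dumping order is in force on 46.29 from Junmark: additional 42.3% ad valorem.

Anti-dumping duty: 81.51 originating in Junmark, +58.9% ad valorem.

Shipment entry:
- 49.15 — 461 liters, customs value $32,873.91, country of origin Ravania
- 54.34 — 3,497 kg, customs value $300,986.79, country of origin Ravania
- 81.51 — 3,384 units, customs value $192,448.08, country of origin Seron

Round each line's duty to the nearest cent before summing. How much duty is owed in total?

$25,515.36

Line 1 (49.15, Ravania, 461 liters, $32,873.91):
Base rate for 49.15 is $0.99/liter.
Origin Ravania qualifies under the Casara–Ravania agreement and 49.15 is covered: preferential rate Free applies instead.
Duty = $32,873.91 × 0% = $0.00.
Line 2 (54.34, Ravania, 3,497 kg, $300,986.79):
Base rate for 54.34 is $3.25/kg.
Origin Ravania qualifies under the Casara–Ravania agreement and 54.34 is covered: preferential rate Free applies instead.
Duty = $300,986.79 × 0% = $0.00.
Line 3 (81.51, Seron, 3,384 units, $192,448.08):
Base rate for 81.51 is $7.54/unit.
The additional-duty order on 81.51 targets Junmark, not Seron; it does not apply.
Duty = 3,384 × $7.54 = $25,515.36.
Total = $0.00 + $0.00 + $25,515.36 = $25,515.36.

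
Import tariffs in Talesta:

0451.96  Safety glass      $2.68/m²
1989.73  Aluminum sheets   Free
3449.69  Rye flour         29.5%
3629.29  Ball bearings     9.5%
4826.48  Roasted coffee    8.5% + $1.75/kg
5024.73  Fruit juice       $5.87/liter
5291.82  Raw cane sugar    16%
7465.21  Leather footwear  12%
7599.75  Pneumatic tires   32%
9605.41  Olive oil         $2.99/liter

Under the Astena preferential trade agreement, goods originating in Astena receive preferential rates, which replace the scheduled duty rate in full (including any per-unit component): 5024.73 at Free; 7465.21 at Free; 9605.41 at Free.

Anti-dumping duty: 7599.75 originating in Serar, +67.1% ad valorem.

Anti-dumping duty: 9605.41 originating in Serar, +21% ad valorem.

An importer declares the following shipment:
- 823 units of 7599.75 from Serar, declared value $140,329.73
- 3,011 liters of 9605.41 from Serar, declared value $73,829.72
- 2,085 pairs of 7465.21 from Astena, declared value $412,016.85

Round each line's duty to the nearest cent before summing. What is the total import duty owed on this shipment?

Line 1 (7599.75, Serar, 823 units, $140,329.73):
Base rate for 7599.75 is 32%.
Additional duty on 7599.75 from Serar: +67.1%. Applied ad valorem rate: 32% + 67.1% = 99.1%.
Duty = $140,329.73 × 99.1% = $139,066.76.
Line 2 (9605.41, Serar, 3,011 liters, $73,829.72):
Base rate for 9605.41 is $2.99/liter.
9605.41 has an FTA preferential rate, but origin Serar is not Astena; base rate stands.
Additional duty on 9605.41 from Serar: +21% ad valorem. Applied ad valorem rate = 21%.
Duty = $73,829.72 × 21% + 3,011 × $2.99 = $24,507.13.
Line 3 (7465.21, Astena, 2,085 pairs, $412,016.85):
Base rate for 7465.21 is 12%.
Origin Astena qualifies under the Talesta–Astena agreement and 7465.21 is covered: preferential rate Free applies instead.
Duty = $412,016.85 × 0% = $0.00.
Total = $139,066.76 + $24,507.13 + $0.00 = $163,573.89.

$163,573.89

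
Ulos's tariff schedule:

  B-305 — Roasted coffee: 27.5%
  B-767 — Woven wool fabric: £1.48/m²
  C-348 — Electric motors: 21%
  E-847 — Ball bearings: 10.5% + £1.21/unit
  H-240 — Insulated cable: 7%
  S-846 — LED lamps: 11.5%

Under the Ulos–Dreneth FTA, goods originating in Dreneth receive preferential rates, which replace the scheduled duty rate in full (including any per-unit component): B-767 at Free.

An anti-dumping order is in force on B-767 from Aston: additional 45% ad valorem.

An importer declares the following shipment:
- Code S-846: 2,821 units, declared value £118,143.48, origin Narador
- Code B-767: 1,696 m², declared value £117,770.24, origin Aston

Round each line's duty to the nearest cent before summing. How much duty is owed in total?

£69,093.19

Line 1 (S-846, Narador, 2,821 units, £118,143.48):
Base rate for S-846 is 11.5%.
Duty = £118,143.48 × 11.5% = £13,586.50.
Line 2 (B-767, Aston, 1,696 m², £117,770.24):
Base rate for B-767 is £1.48/m².
B-767 has an FTA preferential rate, but origin Aston is not Dreneth; base rate stands.
Additional duty on B-767 from Aston: +45% ad valorem. Applied ad valorem rate = 45%.
Duty = £117,770.24 × 45% + 1,696 × £1.48 = £55,506.69.
Total = £13,586.50 + £55,506.69 = £69,093.19.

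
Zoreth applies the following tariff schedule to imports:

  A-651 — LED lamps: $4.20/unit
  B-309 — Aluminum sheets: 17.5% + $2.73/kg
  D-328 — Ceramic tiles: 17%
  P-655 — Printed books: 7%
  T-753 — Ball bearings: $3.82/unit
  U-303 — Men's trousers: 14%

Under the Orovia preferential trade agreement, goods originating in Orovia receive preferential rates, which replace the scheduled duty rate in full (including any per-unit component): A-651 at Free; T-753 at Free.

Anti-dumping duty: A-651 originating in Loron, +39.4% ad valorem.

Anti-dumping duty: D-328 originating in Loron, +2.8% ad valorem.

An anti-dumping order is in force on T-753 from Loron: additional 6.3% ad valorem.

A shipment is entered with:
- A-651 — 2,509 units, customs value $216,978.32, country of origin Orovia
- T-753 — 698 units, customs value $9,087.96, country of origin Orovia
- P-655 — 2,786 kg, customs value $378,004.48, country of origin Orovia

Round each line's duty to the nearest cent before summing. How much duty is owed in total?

Line 1 (A-651, Orovia, 2,509 units, $216,978.32):
Base rate for A-651 is $4.20/unit.
Origin Orovia qualifies under the Zoreth–Orovia agreement and A-651 is covered: preferential rate Free applies instead.
The additional-duty order on A-651 targets Loron, not Orovia; it does not apply.
Duty = $216,978.32 × 0% = $0.00.
Line 2 (T-753, Orovia, 698 units, $9,087.96):
Base rate for T-753 is $3.82/unit.
Origin Orovia qualifies under the Zoreth–Orovia agreement and T-753 is covered: preferential rate Free applies instead.
The additional-duty order on T-753 targets Loron, not Orovia; it does not apply.
Duty = $9,087.96 × 0% = $0.00.
Line 3 (P-655, Orovia, 2,786 kg, $378,004.48):
Base rate for P-655 is 7%.
Origin Orovia is the FTA partner but P-655 is not on the preference list; base rate stands.
Duty = $378,004.48 × 7% = $26,460.31.
Total = $0.00 + $0.00 + $26,460.31 = $26,460.31.

$26,460.31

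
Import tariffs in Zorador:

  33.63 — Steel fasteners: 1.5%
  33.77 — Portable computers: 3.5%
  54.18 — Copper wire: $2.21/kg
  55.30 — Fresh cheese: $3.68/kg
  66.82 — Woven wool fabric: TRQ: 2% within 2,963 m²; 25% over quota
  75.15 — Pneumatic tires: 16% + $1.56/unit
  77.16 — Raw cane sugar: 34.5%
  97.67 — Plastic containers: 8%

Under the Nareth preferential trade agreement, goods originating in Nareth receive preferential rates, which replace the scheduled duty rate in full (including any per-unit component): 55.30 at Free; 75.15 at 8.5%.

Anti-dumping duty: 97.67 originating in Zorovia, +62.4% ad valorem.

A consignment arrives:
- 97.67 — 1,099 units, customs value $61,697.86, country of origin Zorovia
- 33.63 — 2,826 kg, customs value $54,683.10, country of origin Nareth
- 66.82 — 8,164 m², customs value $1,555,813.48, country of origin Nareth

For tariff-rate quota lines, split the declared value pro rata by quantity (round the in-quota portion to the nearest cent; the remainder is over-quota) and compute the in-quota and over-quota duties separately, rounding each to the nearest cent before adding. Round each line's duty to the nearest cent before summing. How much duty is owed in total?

$303,337.36

Line 1 (97.67, Zorovia, 1,099 units, $61,697.86):
Base rate for 97.67 is 8%.
Additional duty on 97.67 from Zorovia: +62.4%. Applied ad valorem rate: 8% + 62.4% = 70.4%.
Duty = $61,697.86 × 70.4% = $43,435.29.
Line 2 (33.63, Nareth, 2,826 kg, $54,683.10):
Base rate for 33.63 is 1.5%.
Origin Nareth is the FTA partner but 33.63 is not on the preference list; base rate stands.
Duty = $54,683.10 × 1.5% = $820.25.
Line 3 (66.82, Nareth, 8,164 m², $1,555,813.48):
Code 66.82 is under a tariff-rate quota (threshold 2,963 m²). In-quota: 2,963 m² at 2%; over-quota: 5,201 m² at 25%.
Pro-rata value split: in-quota = $1,555,813.48 × 2,963/8,164 = $564,658.91; over-quota = $1,555,813.48 − $564,658.91 = $991,154.57.
In-quota duty = $564,658.91 × 2% = $11,293.18. Over-quota duty = $991,154.57 × 25% = $247,788.64.
Line duty = $11,293.18 + $247,788.64 = $259,081.82.
Total = $43,435.29 + $820.25 + $259,081.82 = $303,337.36.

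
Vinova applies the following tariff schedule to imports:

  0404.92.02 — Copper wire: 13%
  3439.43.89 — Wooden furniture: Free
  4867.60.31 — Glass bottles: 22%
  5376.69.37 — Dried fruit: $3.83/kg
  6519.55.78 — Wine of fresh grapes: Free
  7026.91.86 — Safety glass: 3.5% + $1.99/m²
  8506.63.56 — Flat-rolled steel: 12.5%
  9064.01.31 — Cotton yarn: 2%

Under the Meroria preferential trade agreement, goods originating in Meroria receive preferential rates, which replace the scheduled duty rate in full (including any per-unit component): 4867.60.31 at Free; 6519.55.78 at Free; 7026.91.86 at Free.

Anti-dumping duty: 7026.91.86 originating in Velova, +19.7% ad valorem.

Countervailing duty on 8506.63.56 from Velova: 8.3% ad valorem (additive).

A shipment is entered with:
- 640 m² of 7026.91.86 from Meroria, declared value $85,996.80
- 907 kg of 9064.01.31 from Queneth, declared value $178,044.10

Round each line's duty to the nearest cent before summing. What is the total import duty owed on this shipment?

Line 1 (7026.91.86, Meroria, 640 m², $85,996.80):
Base rate for 7026.91.86 is 3.5% + $1.99/m².
Origin Meroria qualifies under the Vinova–Meroria agreement and 7026.91.86 is covered: preferential rate Free applies instead.
The additional-duty order on 7026.91.86 targets Velova, not Meroria; it does not apply.
Duty = $85,996.80 × 0% = $0.00.
Line 2 (9064.01.31, Queneth, 907 kg, $178,044.10):
Base rate for 9064.01.31 is 2%.
Duty = $178,044.10 × 2% = $3,560.88.
Total = $0.00 + $3,560.88 = $3,560.88.

$3,560.88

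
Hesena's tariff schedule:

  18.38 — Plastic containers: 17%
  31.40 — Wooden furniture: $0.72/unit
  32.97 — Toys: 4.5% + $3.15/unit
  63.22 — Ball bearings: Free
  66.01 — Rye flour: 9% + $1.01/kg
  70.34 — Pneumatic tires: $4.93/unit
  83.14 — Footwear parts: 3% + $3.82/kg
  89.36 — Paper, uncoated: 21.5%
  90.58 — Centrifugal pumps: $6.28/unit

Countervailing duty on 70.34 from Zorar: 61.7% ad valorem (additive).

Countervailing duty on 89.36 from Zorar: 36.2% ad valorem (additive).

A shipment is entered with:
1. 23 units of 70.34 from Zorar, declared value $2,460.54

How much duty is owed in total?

$1,631.54

Line 1 (70.34, Zorar, 23 units, $2,460.54):
Base rate for 70.34 is $4.93/unit.
Additional duty on 70.34 from Zorar: +61.7% ad valorem. Applied ad valorem rate = 61.7%.
Duty = $2,460.54 × 61.7% + 23 × $4.93 = $1,631.54.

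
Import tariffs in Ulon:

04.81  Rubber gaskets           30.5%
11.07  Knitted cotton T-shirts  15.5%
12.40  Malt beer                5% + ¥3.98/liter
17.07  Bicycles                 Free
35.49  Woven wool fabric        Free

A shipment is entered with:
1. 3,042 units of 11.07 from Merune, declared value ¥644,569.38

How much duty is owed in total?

¥99,908.25

Line 1 (11.07, Merune, 3,042 units, ¥644,569.38):
Base rate for 11.07 is 15.5%.
Duty = ¥644,569.38 × 15.5% = ¥99,908.25.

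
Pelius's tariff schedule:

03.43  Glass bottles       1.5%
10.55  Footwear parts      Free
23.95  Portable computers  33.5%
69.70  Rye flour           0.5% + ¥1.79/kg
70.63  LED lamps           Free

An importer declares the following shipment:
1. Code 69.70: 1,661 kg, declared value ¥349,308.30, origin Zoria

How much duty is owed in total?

¥4,719.73

Line 1 (69.70, Zoria, 1,661 kg, ¥349,308.30):
Base rate for 69.70 is 0.5% + ¥1.79/kg.
Duty = ¥349,308.30 × 0.5% + 1,661 × ¥1.79 = ¥4,719.73.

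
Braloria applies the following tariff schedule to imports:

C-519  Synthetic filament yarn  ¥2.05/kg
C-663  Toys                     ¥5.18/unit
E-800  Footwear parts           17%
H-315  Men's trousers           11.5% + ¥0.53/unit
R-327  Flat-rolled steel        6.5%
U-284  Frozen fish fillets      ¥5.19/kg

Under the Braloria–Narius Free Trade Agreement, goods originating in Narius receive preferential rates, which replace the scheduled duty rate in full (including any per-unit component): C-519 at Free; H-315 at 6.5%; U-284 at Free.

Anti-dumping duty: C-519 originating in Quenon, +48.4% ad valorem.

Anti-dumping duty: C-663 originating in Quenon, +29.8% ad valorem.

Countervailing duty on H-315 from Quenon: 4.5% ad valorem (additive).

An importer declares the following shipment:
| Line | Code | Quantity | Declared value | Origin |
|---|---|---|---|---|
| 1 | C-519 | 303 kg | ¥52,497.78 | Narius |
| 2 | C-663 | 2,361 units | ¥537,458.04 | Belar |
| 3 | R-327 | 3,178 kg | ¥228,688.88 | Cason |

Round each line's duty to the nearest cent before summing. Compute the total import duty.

¥27,094.76

Line 1 (C-519, Narius, 303 kg, ¥52,497.78):
Base rate for C-519 is ¥2.05/kg.
Origin Narius qualifies under the Braloria–Narius agreement and C-519 is covered: preferential rate Free applies instead.
The additional-duty order on C-519 targets Quenon, not Narius; it does not apply.
Duty = ¥52,497.78 × 0% = ¥0.00.
Line 2 (C-663, Belar, 2,361 units, ¥537,458.04):
Base rate for C-663 is ¥5.18/unit.
The additional-duty order on C-663 targets Quenon, not Belar; it does not apply.
Duty = 2,361 × ¥5.18 = ¥12,229.98.
Line 3 (R-327, Cason, 3,178 kg, ¥228,688.88):
Base rate for R-327 is 6.5%.
Duty = ¥228,688.88 × 6.5% = ¥14,864.78.
Total = ¥0.00 + ¥12,229.98 + ¥14,864.78 = ¥27,094.76.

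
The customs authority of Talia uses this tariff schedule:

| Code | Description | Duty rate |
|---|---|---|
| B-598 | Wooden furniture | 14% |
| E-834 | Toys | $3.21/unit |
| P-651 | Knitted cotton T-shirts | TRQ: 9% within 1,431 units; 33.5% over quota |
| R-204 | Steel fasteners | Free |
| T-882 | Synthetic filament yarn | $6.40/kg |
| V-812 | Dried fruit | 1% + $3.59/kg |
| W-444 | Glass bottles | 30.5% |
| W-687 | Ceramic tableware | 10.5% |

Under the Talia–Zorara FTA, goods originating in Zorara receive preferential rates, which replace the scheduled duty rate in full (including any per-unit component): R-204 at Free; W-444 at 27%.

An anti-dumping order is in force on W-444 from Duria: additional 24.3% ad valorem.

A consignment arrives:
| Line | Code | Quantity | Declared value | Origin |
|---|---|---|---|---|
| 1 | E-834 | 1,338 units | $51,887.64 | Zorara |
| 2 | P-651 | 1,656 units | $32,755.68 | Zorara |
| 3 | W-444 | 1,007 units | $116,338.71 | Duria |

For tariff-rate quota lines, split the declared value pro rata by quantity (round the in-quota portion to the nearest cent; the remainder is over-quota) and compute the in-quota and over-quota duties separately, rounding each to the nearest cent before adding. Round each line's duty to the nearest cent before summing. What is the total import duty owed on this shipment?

$72,086.98

Line 1 (E-834, Zorara, 1,338 units, $51,887.64):
Base rate for E-834 is $3.21/unit.
Origin Zorara is the FTA partner but E-834 is not on the preference list; base rate stands.
Duty = 1,338 × $3.21 = $4,294.98.
Line 2 (P-651, Zorara, 1,656 units, $32,755.68):
Code P-651 is under a tariff-rate quota (threshold 1,431 units). In-quota: 1,431 units at 9%; over-quota: 225 units at 33.5%.
Pro-rata value split: in-quota = $32,755.68 × 1,431/1,656 = $28,305.18; over-quota = $32,755.68 − $28,305.18 = $4,450.50.
In-quota duty = $28,305.18 × 9% = $2,547.47. Over-quota duty = $4,450.50 × 33.5% = $1,490.92.
Line duty = $2,547.47 + $1,490.92 = $4,038.39.
Line 3 (W-444, Duria, 1,007 units, $116,338.71):
Base rate for W-444 is 30.5%.
W-444 has an FTA preferential rate, but origin Duria is not Zorara; base rate stands.
Additional duty on W-444 from Duria: +24.3%. Applied ad valorem rate: 30.5% + 24.3% = 54.8%.
Duty = $116,338.71 × 54.8% = $63,753.61.
Total = $4,294.98 + $4,038.39 + $63,753.61 = $72,086.98.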